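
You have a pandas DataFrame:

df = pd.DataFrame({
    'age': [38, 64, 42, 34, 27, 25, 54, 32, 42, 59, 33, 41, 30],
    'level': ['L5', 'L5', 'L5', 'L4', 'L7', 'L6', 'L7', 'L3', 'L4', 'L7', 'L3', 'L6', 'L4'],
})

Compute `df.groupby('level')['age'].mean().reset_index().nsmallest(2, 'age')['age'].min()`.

32.5

group by level, mean of age:
level
L3    32.500000
L4    35.333333
L5    48.000000
L6    33.000000
L7    46.666667
Name: age, dtype: float64
reset_index():
  level        age
0    L3  32.500000
1    L4  35.333333
2    L5  48.000000
3    L6  33.000000
4    L7  46.666667
take 2 rows with smallest age:
  level   age
0    L3  32.5
3    L6  33.0
The min of column 'age' is 32.5.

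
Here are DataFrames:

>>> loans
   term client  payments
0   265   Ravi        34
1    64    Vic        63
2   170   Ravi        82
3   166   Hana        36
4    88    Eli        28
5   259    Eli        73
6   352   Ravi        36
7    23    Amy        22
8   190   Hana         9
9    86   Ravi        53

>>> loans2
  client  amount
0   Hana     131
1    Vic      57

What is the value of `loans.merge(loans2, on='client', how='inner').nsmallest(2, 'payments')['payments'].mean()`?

22.5

merge on 'client' (how='inner') → 3 rows:
   term client  payments  amount
0    64    Vic        63      57
1   166   Hana        36     131
2   190   Hana         9     131
take 2 rows with smallest payments:
   term client  payments  amount
2   190   Hana         9     131
1   166   Hana        36     131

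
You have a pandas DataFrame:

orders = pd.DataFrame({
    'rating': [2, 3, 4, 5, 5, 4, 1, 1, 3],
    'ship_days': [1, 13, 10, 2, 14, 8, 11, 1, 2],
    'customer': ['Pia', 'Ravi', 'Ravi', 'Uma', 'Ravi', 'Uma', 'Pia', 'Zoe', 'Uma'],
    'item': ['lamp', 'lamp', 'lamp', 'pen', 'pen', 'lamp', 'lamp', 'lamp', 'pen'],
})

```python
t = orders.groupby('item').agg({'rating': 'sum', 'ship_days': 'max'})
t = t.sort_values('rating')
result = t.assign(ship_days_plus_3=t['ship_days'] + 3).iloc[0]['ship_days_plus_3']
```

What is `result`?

group by item: sum(rating), max(ship_days):
      rating  ship_days
item                   
lamp      15         13
pen       13         14
sort by rating:
      rating  ship_days
item                   
pen       13         14
lamp      15         13
add column ship_days_plus_3 = t['ship_days'] + 3:
      rating  ship_days  ship_days_plus_3
item                                     
pen       13         14                17
lamp      15         13                16

17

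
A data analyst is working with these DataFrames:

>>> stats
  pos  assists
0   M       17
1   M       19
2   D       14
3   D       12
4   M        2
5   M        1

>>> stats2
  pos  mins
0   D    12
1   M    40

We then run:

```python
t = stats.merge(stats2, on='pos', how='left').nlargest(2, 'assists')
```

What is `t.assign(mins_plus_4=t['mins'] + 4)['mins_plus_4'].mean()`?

44.0

merge on 'pos' (how='left') → 6 rows:
  pos  assists  mins
0   M       17    40
1   M       19    40
2   D       14    12
3   D       12    12
4   M        2    40
5   M        1    40
take 2 rows with largest assists:
  pos  assists  mins
1   M       19    40
0   M       17    40
add column mins_plus_4 = t['mins'] + 4:
  pos  assists  mins  mins_plus_4
1   M       19    40           44
0   M       17    40           44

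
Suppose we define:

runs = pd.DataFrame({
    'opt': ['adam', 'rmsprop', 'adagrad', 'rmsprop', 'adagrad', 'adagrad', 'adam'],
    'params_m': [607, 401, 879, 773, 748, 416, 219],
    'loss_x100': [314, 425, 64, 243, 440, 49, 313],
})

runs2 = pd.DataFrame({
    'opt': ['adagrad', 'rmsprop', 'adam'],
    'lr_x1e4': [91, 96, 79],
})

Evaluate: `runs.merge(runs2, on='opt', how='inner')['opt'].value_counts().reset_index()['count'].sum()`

merge on 'opt' (how='inner') → 7 rows:
       opt  params_m  loss_x100  lr_x1e4
0     adam       607        314       79
1  rmsprop       401        425       96
2  adagrad       879         64       91
3  rmsprop       773        243       96
4  adagrad       748        440       91
5  adagrad       416         49       91
6     adam       219        313       79
value_counts of opt:
opt
adagrad    3
adam       2
rmsprop    2
Name: count, dtype: int64
reset_index():
       opt  count
0  adagrad      3
1     adam      2
2  rmsprop      2

7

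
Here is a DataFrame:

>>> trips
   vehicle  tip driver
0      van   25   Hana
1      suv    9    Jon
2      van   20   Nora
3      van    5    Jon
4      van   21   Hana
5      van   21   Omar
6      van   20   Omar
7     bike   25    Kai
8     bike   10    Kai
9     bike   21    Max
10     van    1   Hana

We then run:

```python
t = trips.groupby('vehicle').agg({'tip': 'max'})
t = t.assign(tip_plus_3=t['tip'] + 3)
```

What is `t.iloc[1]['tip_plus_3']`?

group by vehicle, max of tip:
         tip
vehicle     
bike      25
suv        9
van       25
add column tip_plus_3 = t['tip'] + 3:
         tip  tip_plus_3
vehicle                 
bike      25          28
suv        9          12
van       25          28
Finally, value at position 1, column 'tip_plus_3' = 12.

12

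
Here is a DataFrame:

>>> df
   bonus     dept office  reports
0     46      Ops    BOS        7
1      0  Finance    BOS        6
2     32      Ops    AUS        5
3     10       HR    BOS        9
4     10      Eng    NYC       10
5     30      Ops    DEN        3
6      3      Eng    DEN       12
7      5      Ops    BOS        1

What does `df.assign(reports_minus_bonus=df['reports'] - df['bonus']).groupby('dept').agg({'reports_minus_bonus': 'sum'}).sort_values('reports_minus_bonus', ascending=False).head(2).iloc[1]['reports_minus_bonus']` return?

add column reports_minus_bonus = df['reports'] - df['bonus']:
   bonus     dept office  reports  reports_minus_bonus
0     46      Ops    BOS        7                  -39
1      0  Finance    BOS        6                    6
2     32      Ops    AUS        5                  -27
3     10       HR    BOS        9                   -1
4     10      Eng    NYC       10                    0
5     30      Ops    DEN        3                  -27
6      3      Eng    DEN       12                    9
7      5      Ops    BOS        1                   -4
group by dept, sum of reports_minus_bonus:
         reports_minus_bonus
dept                        
Eng                        9
Finance                    6
HR                        -1
Ops                      -97
sort by reports_minus_bonus descending:
         reports_minus_bonus
dept                        
Eng                        9
Finance                    6
HR                        -1
Ops                      -97
take first 2 rows:
         reports_minus_bonus
dept                        
Eng                        9
Finance                    6
value at position 1, column 'reports_minus_bonus' → 6

6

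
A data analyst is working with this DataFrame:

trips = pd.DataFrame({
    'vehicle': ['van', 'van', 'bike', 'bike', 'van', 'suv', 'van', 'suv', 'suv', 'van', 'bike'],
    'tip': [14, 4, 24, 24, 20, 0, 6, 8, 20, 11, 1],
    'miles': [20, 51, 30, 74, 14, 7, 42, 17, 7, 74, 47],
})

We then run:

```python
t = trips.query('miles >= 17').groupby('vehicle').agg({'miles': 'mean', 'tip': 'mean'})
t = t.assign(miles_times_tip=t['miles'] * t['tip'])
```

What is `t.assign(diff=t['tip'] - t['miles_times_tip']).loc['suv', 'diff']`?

filter rows where miles >= 17:
   vehicle  tip  miles
0      van   14     20
1      van    4     51
2     bike   24     30
3     bike   24     74
6      van    6     42
7      suv    8     17
9      van   11     74
10    bike    1     47
group by vehicle: mean(miles), mean(tip):
             miles        tip
vehicle                      
bike     50.333333  16.333333
suv      17.000000   8.000000
van      46.750000   8.750000
add column miles_times_tip = t['miles'] * t['tip']:
             miles        tip  miles_times_tip
vehicle                                       
bike     50.333333  16.333333       822.111111
suv      17.000000   8.000000       136.000000
van      46.750000   8.750000       409.062500
add column diff = t['tip'] - t['miles_times_tip']:
             miles        tip  miles_times_tip        diff
vehicle                                                   
bike     50.333333  16.333333       822.111111 -805.777778
suv      17.000000   8.000000       136.000000 -128.000000
van      46.750000   8.750000       409.062500 -400.312500
The value at row 'suv', column 'diff' is -128.0.

-128.0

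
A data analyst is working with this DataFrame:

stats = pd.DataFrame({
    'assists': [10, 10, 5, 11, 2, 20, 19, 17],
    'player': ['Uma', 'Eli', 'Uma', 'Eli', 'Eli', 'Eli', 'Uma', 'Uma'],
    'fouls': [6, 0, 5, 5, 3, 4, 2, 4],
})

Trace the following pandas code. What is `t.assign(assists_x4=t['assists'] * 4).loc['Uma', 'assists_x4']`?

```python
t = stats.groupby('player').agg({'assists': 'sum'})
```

group by player, sum of assists:
        assists
player         
Eli          43
Uma          51
add column assists_x4 = t['assists'] * 4:
        assists  assists_x4
player                     
Eli          43         172
Uma          51         204
So loc['Uma', 'assists_x4'] = 204.

204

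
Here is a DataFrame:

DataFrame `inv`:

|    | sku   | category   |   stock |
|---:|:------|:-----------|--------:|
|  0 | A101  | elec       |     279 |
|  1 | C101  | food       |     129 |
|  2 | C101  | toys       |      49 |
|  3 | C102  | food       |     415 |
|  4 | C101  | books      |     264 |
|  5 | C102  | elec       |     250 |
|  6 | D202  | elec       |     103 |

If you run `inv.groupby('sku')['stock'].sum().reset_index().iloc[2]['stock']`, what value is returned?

665

group by sku, sum of stock:
sku
A101    279
C101    442
C102    665
D202    103
Name: stock, dtype: int64
reset_index():
    sku  stock
0  A101    279
1  C101    442
2  C102    665
3  D202    103
Finally, value at position 2, column 'stock' = 665.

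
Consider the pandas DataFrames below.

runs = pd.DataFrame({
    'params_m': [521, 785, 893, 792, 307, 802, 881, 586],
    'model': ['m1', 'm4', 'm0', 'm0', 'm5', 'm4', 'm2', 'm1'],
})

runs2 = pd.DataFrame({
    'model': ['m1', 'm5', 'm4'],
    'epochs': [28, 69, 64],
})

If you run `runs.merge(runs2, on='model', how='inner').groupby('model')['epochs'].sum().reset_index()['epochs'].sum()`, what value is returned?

253

merge on 'model' (how='inner') → 5 rows:
   params_m model  epochs
0       521    m1      28
1       785    m4      64
2       307    m5      69
3       802    m4      64
4       586    m1      28
group by model, sum of epochs:
model
m1     56
m4    128
m5     69
Name: epochs, dtype: int64
reset_index():
  model  epochs
0    m1      56
1    m4     128
2    m5      69
Then the sum of column 'epochs': 253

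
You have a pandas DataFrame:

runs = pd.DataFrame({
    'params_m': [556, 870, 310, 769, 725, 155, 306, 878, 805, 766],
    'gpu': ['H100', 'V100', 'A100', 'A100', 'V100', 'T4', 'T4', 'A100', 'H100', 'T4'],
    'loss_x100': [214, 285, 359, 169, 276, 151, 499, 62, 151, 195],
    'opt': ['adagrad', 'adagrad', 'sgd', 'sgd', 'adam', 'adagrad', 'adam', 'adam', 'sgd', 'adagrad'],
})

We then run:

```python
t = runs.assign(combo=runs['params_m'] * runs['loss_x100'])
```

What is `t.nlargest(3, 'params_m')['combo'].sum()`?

add column combo = runs['params_m'] * runs['loss_x100']:
   params_m   gpu  loss_x100      opt   combo
0       556  H100        214  adagrad  118984
1       870  V100        285  adagrad  247950
2       310  A100        359      sgd  111290
3       769  A100        169      sgd  129961
4       725  V100        276     adam  200100
5       155    T4        151  adagrad   23405
6       306    T4        499     adam  152694
7       878  A100         62     adam   54436
8       805  H100        151      sgd  121555
9       766    T4        195  adagrad  149370
take 3 rows with largest params_m:
   params_m   gpu  loss_x100      opt   combo
7       878  A100         62     adam   54436
1       870  V100        285  adagrad  247950
8       805  H100        151      sgd  121555
The sum of column 'combo' is 423941.

423941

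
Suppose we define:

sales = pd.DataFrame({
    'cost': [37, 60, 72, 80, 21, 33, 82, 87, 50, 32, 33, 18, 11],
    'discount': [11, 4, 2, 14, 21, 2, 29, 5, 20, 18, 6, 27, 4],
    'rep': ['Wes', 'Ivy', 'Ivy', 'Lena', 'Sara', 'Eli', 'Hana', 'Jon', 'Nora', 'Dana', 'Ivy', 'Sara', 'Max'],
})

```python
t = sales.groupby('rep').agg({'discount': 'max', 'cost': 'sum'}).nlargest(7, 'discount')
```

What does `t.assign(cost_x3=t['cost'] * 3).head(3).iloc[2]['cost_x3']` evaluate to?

150

group by rep: max(discount), sum(cost):
      discount  cost
rep                 
Dana        18    32
Eli          2    33
Hana        29    82
Ivy          6   165
Jon          5    87
Lena        14    80
Max          4    11
Nora        20    50
Sara        27    39
Wes         11    37
take 7 rows with largest discount:
      discount  cost
rep                 
Hana        29    82
Sara        27    39
Nora        20    50
Dana        18    32
Lena        14    80
Wes         11    37
Ivy          6   165
add column cost_x3 = t['cost'] * 3:
      discount  cost  cost_x3
rep                          
Hana        29    82      246
Sara        27    39      117
Nora        20    50      150
Dana        18    32       96
Lena        14    80      240
Wes         11    37      111
Ivy          6   165      495
take first 3 rows:
      discount  cost  cost_x3
rep                          
Hana        29    82      246
Sara        27    39      117
Nora        20    50      150
Finally, value at position 2, column 'cost_x3' = 150.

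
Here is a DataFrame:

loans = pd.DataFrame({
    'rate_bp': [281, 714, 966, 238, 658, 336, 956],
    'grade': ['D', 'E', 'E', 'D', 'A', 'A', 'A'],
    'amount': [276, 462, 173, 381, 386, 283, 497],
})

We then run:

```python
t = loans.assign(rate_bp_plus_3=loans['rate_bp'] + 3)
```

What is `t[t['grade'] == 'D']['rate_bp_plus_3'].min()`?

add column rate_bp_plus_3 = loans['rate_bp'] + 3:
   rate_bp grade  amount  rate_bp_plus_3
0      281     D     276             284
1      714     E     462             717
2      966     E     173             969
3      238     D     381             241
4      658     A     386             661
5      336     A     283             339
6      956     A     497             959
filter rows where grade == 'D':
   rate_bp grade  amount  rate_bp_plus_3
0      281     D     276             284
3      238     D     381             241
Hence 241.

241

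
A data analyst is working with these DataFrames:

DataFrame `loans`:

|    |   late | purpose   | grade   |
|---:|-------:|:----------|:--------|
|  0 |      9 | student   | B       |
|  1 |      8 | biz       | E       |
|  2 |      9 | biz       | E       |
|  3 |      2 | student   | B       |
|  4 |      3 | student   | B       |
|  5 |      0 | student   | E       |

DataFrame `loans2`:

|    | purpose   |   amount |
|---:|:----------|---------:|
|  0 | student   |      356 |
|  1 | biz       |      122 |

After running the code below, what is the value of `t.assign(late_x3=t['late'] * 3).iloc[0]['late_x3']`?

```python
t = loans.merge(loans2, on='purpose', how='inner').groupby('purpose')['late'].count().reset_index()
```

merge on 'purpose' (how='inner') → 6 rows:
   late  purpose grade  amount
0     9  student     B     356
1     8      biz     E     122
2     9      biz     E     122
3     2  student     B     356
4     3  student     B     356
5     0  student     E     356
group by purpose, count of late:
purpose
biz        2
student    4
Name: late, dtype: int64
reset_index():
   purpose  late
0      biz     2
1  student     4
add column late_x3 = t['late'] * 3:
   purpose  late  late_x3
0      biz     2        6
1  student     4       12
So iloc[0]['late_x3'] = 6.

6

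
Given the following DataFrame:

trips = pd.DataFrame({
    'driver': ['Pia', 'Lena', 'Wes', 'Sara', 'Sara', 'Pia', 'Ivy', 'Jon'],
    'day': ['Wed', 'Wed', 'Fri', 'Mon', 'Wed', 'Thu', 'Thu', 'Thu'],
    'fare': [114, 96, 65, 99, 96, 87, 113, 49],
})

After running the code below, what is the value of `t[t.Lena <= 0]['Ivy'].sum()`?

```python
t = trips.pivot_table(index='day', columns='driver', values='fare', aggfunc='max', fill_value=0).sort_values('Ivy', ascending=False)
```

pivot: rows=day, cols=driver, max(fare):
driver  Ivy  Jon  Lena  Pia  Sara  Wes
day                                   
Fri       0    0     0    0     0   65
Mon       0    0     0    0    99    0
Thu     113   49     0   87     0    0
Wed       0    0    96  114    96    0
sort by Ivy descending:
driver  Ivy  Jon  Lena  Pia  Sara  Wes
day                                   
Thu     113   49     0   87     0    0
Fri       0    0     0    0     0   65
Mon       0    0     0    0    99    0
Wed       0    0    96  114    96    0
filter rows where Lena <= 0:
driver  Ivy  Jon  Lena  Pia  Sara  Wes
day                                   
Thu     113   49     0   87     0    0
Fri       0    0     0    0     0   65
Mon       0    0     0    0    99    0
sum of column 'Ivy' → 113

113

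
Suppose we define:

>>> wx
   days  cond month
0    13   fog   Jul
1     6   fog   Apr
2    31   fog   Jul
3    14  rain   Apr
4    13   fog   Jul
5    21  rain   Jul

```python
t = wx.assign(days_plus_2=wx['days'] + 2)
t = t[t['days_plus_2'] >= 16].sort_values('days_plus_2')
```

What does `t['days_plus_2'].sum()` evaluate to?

add column days_plus_2 = wx['days'] + 2:
   days  cond month  days_plus_2
0    13   fog   Jul           15
1     6   fog   Apr            8
2    31   fog   Jul           33
3    14  rain   Apr           16
4    13   fog   Jul           15
5    21  rain   Jul           23
filter rows where days_plus_2 >= 16:
   days  cond month  days_plus_2
2    31   fog   Jul           33
3    14  rain   Apr           16
5    21  rain   Jul           23
sort by days_plus_2:
   days  cond month  days_plus_2
3    14  rain   Apr           16
5    21  rain   Jul           23
2    31   fog   Jul           33
sum of column 'days_plus_2' → 72

72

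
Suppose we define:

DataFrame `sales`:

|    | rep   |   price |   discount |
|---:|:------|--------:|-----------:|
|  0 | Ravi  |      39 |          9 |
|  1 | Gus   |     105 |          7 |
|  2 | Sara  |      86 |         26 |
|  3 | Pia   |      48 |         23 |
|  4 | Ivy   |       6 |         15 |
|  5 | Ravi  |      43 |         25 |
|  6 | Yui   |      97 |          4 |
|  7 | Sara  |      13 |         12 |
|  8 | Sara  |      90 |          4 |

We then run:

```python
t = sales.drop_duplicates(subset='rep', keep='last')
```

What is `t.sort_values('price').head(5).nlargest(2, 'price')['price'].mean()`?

drop duplicate rep (keep=last):
    rep  price  discount
1   Gus    105         7
3   Pia     48        23
4   Ivy      6        15
5  Ravi     43        25
6   Yui     97         4
8  Sara     90         4
sort by price:
    rep  price  discount
4   Ivy      6        15
5  Ravi     43        25
3   Pia     48        23
8  Sara     90         4
6   Yui     97         4
1   Gus    105         7
take first 5 rows:
    rep  price  discount
4   Ivy      6        15
5  Ravi     43        25
3   Pia     48        23
8  Sara     90         4
6   Yui     97         4
take 2 rows with largest price:
    rep  price  discount
6   Yui     97         4
8  Sara     90         4

93.5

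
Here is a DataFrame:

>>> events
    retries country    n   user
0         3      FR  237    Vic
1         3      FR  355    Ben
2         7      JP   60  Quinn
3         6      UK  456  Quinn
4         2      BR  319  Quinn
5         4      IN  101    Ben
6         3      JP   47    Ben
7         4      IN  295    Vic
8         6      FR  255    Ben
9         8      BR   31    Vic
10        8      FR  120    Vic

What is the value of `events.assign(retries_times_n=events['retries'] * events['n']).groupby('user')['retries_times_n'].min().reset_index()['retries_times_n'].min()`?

add column retries_times_n = events['retries'] * events['n']:
    retries country    n   user  retries_times_n
0         3      FR  237    Vic              711
1         3      FR  355    Ben             1065
2         7      JP   60  Quinn              420
3         6      UK  456  Quinn             2736
4         2      BR  319  Quinn              638
5         4      IN  101    Ben              404
6         3      JP   47    Ben              141
7         4      IN  295    Vic             1180
8         6      FR  255    Ben             1530
9         8      BR   31    Vic              248
10        8      FR  120    Vic              960
group by user, min of retries_times_n:
user
Ben      141
Quinn    420
Vic      248
Name: retries_times_n, dtype: int64
reset_index():
    user  retries_times_n
0    Ben              141
1  Quinn              420
2    Vic              248
Finally, min of column 'retries_times_n' = 141.

141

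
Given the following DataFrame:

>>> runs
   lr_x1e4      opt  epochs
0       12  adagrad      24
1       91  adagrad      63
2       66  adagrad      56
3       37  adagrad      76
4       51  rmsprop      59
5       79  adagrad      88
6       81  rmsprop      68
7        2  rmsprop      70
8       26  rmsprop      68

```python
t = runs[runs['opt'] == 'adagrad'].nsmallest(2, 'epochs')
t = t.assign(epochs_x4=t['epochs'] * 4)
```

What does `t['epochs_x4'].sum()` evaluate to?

320

filter rows where opt == 'adagrad':
   lr_x1e4      opt  epochs
0       12  adagrad      24
1       91  adagrad      63
2       66  adagrad      56
3       37  adagrad      76
5       79  adagrad      88
take 2 rows with smallest epochs:
   lr_x1e4      opt  epochs
0       12  adagrad      24
2       66  adagrad      56
add column epochs_x4 = t['epochs'] * 4:
   lr_x1e4      opt  epochs  epochs_x4
0       12  adagrad      24         96
2       66  adagrad      56        224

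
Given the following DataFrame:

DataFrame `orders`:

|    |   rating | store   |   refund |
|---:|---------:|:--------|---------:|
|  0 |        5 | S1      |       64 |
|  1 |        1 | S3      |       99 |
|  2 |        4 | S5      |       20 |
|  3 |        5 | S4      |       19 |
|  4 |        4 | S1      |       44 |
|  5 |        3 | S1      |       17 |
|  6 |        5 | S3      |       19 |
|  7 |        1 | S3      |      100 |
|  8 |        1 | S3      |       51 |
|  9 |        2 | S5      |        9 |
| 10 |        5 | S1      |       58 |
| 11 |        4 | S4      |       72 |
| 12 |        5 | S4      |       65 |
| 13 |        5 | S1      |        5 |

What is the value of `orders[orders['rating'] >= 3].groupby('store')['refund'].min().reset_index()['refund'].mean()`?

filter rows where rating >= 3:
    rating store  refund
0        5    S1      64
2        4    S5      20
3        5    S4      19
4        4    S1      44
5        3    S1      17
6        5    S3      19
10       5    S1      58
11       4    S4      72
12       5    S4      65
13       5    S1       5
group by store, min of refund:
store
S1     5
S3    19
S4    19
S5    20
Name: refund, dtype: int64
reset_index():
  store  refund
0    S1       5
1    S3      19
2    S4      19
3    S5      20

15.75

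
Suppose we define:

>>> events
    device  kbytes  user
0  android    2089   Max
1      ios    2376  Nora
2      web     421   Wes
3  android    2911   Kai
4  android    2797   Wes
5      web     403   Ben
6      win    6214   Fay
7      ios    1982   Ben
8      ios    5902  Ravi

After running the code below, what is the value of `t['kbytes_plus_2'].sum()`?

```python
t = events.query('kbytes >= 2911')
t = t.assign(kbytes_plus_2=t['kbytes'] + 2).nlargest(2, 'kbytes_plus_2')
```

filter rows where kbytes >= 2911:
    device  kbytes  user
3  android    2911   Kai
6      win    6214   Fay
8      ios    5902  Ravi
add column kbytes_plus_2 = t['kbytes'] + 2:
    device  kbytes  user  kbytes_plus_2
3  android    2911   Kai           2913
6      win    6214   Fay           6216
8      ios    5902  Ravi           5904
take 2 rows with largest kbytes_plus_2:
  device  kbytes  user  kbytes_plus_2
6    win    6214   Fay           6216
8    ios    5902  Ravi           5904
sum of column 'kbytes_plus_2' → 12120

12120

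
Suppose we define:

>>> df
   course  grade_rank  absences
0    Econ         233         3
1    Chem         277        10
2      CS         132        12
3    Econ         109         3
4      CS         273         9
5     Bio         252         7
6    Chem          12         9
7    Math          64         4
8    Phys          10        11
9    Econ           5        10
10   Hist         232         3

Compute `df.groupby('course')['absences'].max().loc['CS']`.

12

group by course, max of absences:
course
Bio      7
CS      12
Chem    10
Econ    10
Hist     3
Math     4
Phys    11
Name: absences, dtype: int64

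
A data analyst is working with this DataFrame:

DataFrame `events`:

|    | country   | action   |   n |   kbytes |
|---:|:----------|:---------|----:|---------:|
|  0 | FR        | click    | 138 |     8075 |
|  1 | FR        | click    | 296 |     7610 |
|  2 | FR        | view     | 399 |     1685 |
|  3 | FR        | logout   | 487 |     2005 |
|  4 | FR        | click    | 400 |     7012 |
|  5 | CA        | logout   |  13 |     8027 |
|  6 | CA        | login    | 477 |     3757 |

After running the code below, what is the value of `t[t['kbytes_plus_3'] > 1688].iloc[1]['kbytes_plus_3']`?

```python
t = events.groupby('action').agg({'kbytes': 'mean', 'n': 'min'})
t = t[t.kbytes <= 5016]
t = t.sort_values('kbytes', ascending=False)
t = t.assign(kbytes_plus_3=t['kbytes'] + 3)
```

group by action: mean(kbytes), min(n):
             kbytes    n
action                  
click   7565.666667  138
login   3757.000000  477
logout  5016.000000   13
view    1685.000000  399
filter rows where kbytes <= 5016:
        kbytes    n
action             
login   3757.0  477
logout  5016.0   13
view    1685.0  399
sort by kbytes descending:
        kbytes    n
action             
logout  5016.0   13
login   3757.0  477
view    1685.0  399
add column kbytes_plus_3 = t['kbytes'] + 3:
        kbytes    n  kbytes_plus_3
action                            
logout  5016.0   13         5019.0
login   3757.0  477         3760.0
view    1685.0  399         1688.0
filter rows where kbytes_plus_3 > 1688:
        kbytes    n  kbytes_plus_3
action                            
logout  5016.0   13         5019.0
login   3757.0  477         3760.0
value at position 1, column 'kbytes_plus_3' → 3760.0

3760.0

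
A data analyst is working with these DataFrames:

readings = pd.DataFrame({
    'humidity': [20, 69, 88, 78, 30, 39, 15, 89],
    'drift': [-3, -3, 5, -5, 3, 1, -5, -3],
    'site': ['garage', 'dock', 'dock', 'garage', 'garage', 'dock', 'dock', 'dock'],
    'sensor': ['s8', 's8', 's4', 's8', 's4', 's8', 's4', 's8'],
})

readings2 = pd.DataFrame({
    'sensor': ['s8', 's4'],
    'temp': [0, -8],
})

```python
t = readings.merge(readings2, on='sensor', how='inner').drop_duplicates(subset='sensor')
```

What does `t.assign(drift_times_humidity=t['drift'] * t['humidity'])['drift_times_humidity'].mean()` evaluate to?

190.0

merge on 'sensor' (how='inner') → 8 rows:
   humidity  drift    site sensor  temp
0        20     -3  garage     s8     0
1        69     -3    dock     s8     0
2        88      5    dock     s4    -8
3        78     -5  garage     s8     0
4        30      3  garage     s4    -8
5        39      1    dock     s8     0
6        15     -5    dock     s4    -8
7        89     -3    dock     s8     0
drop duplicate sensor (keep=first):
   humidity  drift    site sensor  temp
0        20     -3  garage     s8     0
2        88      5    dock     s4    -8
add column drift_times_humidity = t['drift'] * t['humidity']:
   humidity  drift    site sensor  temp  drift_times_humidity
0        20     -3  garage     s8     0                   -60
2        88      5    dock     s4    -8                   440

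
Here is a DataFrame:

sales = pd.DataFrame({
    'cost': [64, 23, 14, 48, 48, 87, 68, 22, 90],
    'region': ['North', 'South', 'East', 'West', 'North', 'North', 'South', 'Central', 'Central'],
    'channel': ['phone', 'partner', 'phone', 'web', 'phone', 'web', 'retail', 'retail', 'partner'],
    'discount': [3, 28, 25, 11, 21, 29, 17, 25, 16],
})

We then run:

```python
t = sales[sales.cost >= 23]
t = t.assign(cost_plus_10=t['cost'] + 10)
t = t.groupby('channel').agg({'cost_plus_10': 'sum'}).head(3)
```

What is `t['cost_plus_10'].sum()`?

filter rows where cost >= 23:
   cost   region  channel  discount
0    64    North    phone         3
1    23    South  partner        28
3    48     West      web        11
4    48    North    phone        21
5    87    North      web        29
6    68    South   retail        17
8    90  Central  partner        16
add column cost_plus_10 = t['cost'] + 10:
   cost   region  channel  discount  cost_plus_10
0    64    North    phone         3            74
1    23    South  partner        28            33
3    48     West      web        11            58
4    48    North    phone        21            58
5    87    North      web        29            97
6    68    South   retail        17            78
8    90  Central  partner        16           100
group by channel, sum of cost_plus_10:
         cost_plus_10
channel              
partner           133
phone             132
retail             78
web               155
take first 3 rows:
         cost_plus_10
channel              
partner           133
phone             132
retail             78
Finally, sum of column 'cost_plus_10' = 343.

343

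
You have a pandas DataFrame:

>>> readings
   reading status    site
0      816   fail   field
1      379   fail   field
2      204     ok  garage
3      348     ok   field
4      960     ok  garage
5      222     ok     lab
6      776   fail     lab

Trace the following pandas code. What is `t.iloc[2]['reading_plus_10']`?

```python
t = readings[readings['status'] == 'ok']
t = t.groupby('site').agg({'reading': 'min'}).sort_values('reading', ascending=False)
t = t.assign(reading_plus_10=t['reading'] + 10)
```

filter rows where status == 'ok':
   reading status    site
2      204     ok  garage
3      348     ok   field
4      960     ok  garage
5      222     ok     lab
group by site, min of reading:
        reading
site           
field       348
garage      204
lab         222
sort by reading descending:
        reading
site           
field       348
lab         222
garage      204
add column reading_plus_10 = t['reading'] + 10:
        reading  reading_plus_10
site                            
field       348              358
lab         222              232
garage      204              214

214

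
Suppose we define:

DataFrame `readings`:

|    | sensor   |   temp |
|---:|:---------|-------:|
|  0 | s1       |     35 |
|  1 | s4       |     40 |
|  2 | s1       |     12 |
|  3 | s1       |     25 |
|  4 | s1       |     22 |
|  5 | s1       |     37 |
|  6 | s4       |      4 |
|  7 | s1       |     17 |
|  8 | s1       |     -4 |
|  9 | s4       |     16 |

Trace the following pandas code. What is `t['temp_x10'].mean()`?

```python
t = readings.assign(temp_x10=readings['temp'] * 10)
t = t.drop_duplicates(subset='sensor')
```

375.0

add column temp_x10 = readings['temp'] * 10:
  sensor  temp  temp_x10
0     s1    35       350
1     s4    40       400
2     s1    12       120
3     s1    25       250
4     s1    22       220
5     s1    37       370
6     s4     4        40
7     s1    17       170
8     s1    -4       -40
9     s4    16       160
drop duplicate sensor (keep=first):
  sensor  temp  temp_x10
0     s1    35       350
1     s4    40       400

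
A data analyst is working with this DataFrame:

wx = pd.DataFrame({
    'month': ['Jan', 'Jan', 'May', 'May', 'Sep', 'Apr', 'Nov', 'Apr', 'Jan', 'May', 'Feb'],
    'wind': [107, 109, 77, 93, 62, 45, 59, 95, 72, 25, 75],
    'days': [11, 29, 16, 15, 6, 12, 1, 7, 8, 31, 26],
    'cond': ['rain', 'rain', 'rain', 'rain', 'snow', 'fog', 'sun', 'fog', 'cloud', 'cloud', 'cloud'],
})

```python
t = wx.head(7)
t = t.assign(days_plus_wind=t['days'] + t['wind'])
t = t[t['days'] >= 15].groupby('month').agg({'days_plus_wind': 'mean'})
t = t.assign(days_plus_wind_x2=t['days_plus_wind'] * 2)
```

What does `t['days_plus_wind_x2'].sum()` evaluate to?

477.0

take first 7 rows:
  month  wind  days  cond
0   Jan   107    11  rain
1   Jan   109    29  rain
2   May    77    16  rain
3   May    93    15  rain
4   Sep    62     6  snow
5   Apr    45    12   fog
6   Nov    59     1   sun
add column days_plus_wind = t['days'] + t['wind']:
  month  wind  days  cond  days_plus_wind
0   Jan   107    11  rain             118
1   Jan   109    29  rain             138
2   May    77    16  rain              93
3   May    93    15  rain             108
4   Sep    62     6  snow              68
5   Apr    45    12   fog              57
6   Nov    59     1   sun              60
filter rows where days >= 15:
  month  wind  days  cond  days_plus_wind
1   Jan   109    29  rain             138
2   May    77    16  rain              93
3   May    93    15  rain             108
group by month, mean of days_plus_wind:
       days_plus_wind
month                
Jan             138.0
May             100.5
add column days_plus_wind_x2 = t['days_plus_wind'] * 2:
       days_plus_wind  days_plus_wind_x2
month                                   
Jan             138.0              276.0
May             100.5              201.0
So sum() = 477.0.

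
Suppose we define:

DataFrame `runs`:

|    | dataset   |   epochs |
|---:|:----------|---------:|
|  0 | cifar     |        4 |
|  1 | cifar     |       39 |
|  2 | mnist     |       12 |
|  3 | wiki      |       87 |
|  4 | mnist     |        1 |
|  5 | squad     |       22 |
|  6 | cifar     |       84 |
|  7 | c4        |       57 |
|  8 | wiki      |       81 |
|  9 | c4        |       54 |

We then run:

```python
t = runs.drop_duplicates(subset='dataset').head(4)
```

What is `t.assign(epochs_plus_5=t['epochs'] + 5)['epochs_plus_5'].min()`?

9

drop duplicate dataset (keep=first):
  dataset  epochs
0   cifar       4
2   mnist      12
3    wiki      87
5   squad      22
7      c4      57
take first 4 rows:
  dataset  epochs
0   cifar       4
2   mnist      12
3    wiki      87
5   squad      22
add column epochs_plus_5 = t['epochs'] + 5:
  dataset  epochs  epochs_plus_5
0   cifar       4              9
2   mnist      12             17
3    wiki      87             92
5   squad      22             27
Finally, min of column 'epochs_plus_5' = 9.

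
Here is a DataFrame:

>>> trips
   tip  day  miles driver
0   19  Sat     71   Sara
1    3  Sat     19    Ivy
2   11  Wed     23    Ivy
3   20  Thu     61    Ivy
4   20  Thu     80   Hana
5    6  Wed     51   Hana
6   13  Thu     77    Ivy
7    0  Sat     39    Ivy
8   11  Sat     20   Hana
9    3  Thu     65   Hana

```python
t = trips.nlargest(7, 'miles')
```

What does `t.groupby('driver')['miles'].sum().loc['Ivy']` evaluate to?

177

take 7 rows with largest miles:
   tip  day  miles driver
4   20  Thu     80   Hana
6   13  Thu     77    Ivy
0   19  Sat     71   Sara
9    3  Thu     65   Hana
3   20  Thu     61    Ivy
5    6  Wed     51   Hana
7    0  Sat     39    Ivy
group by driver, sum of miles:
driver
Hana    196
Ivy     177
Sara     71
Name: miles, dtype: int64
Then the value at index 'Ivy': 177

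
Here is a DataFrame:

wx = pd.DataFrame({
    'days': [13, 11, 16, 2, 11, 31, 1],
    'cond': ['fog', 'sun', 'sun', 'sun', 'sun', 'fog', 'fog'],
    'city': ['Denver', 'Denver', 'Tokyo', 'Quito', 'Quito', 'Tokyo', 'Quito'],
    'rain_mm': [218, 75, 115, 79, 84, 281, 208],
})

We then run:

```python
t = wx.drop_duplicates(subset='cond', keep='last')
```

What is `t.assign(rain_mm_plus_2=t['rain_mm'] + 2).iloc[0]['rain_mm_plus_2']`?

86

drop duplicate cond (keep=last):
   days cond   city  rain_mm
4    11  sun  Quito       84
6     1  fog  Quito      208
add column rain_mm_plus_2 = t['rain_mm'] + 2:
   days cond   city  rain_mm  rain_mm_plus_2
4    11  sun  Quito       84              86
6     1  fog  Quito      208             210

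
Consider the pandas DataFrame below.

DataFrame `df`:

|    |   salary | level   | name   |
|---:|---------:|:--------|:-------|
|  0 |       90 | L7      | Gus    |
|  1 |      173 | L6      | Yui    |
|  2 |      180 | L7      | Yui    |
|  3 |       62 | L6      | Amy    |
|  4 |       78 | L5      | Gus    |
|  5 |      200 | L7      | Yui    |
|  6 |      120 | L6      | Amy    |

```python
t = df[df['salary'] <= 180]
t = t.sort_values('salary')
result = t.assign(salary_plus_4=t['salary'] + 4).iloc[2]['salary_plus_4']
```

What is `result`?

94

filter rows where salary <= 180:
   salary level name
0      90    L7  Gus
1     173    L6  Yui
2     180    L7  Yui
3      62    L6  Amy
4      78    L5  Gus
6     120    L6  Amy
sort by salary:
   salary level name
3      62    L6  Amy
4      78    L5  Gus
0      90    L7  Gus
6     120    L6  Amy
1     173    L6  Yui
2     180    L7  Yui
add column salary_plus_4 = t['salary'] + 4:
   salary level name  salary_plus_4
3      62    L6  Amy             66
4      78    L5  Gus             82
0      90    L7  Gus             94
6     120    L6  Amy            124
1     173    L6  Yui            177
2     180    L7  Yui            184
Taking the value at position 2, column 'salary_plus_4' gives 94.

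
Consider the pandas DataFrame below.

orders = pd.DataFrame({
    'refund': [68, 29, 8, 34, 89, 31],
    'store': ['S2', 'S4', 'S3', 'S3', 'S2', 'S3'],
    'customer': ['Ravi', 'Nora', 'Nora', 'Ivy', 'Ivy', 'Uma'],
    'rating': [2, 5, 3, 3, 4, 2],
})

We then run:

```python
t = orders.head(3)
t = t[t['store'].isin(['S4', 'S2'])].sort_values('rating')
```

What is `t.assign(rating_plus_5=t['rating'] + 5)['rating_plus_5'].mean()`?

8.5

take first 3 rows:
   refund store customer  rating
0      68    S2     Ravi       2
1      29    S4     Nora       5
2       8    S3     Nora       3
filter rows where store in ['S4', 'S2']:
   refund store customer  rating
0      68    S2     Ravi       2
1      29    S4     Nora       5
sort by rating:
   refund store customer  rating
0      68    S2     Ravi       2
1      29    S4     Nora       5
add column rating_plus_5 = t['rating'] + 5:
   refund store customer  rating  rating_plus_5
0      68    S2     Ravi       2              7
1      29    S4     Nora       5             10
Reading off the mean of column 'rating_plus_5', we get 8.5.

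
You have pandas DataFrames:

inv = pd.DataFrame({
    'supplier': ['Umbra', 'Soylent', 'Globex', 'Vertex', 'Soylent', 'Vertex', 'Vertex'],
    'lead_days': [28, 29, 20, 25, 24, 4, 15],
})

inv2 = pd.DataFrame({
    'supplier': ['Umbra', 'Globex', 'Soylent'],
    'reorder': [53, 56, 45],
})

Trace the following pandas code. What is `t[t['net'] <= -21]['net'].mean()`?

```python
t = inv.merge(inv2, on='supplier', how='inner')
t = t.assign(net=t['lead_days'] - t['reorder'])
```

merge on 'supplier' (how='inner') → 4 rows:
  supplier  lead_days  reorder
0    Umbra         28       53
1  Soylent         29       45
2   Globex         20       56
3  Soylent         24       45
add column net = t['lead_days'] - t['reorder']:
  supplier  lead_days  reorder  net
0    Umbra         28       53  -25
1  Soylent         29       45  -16
2   Globex         20       56  -36
3  Soylent         24       45  -21
filter rows where net <= -21:
  supplier  lead_days  reorder  net
0    Umbra         28       53  -25
2   Globex         20       56  -36
3  Soylent         24       45  -21
Finally, mean of column 'net' = -27.3333333333.

-27.3333333333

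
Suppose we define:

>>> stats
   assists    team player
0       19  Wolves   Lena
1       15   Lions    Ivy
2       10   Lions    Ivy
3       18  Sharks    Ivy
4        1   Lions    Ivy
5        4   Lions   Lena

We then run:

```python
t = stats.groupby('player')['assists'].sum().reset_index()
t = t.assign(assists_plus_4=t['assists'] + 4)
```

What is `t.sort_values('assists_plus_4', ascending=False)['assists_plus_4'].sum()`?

75

group by player, sum of assists:
player
Ivy     44
Lena    23
Name: assists, dtype: int64
reset_index():
  player  assists
0    Ivy       44
1   Lena       23
add column assists_plus_4 = t['assists'] + 4:
  player  assists  assists_plus_4
0    Ivy       44              48
1   Lena       23              27
sort by assists_plus_4 descending:
  player  assists  assists_plus_4
0    Ivy       44              48
1   Lena       23              27
So sum() = 75.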